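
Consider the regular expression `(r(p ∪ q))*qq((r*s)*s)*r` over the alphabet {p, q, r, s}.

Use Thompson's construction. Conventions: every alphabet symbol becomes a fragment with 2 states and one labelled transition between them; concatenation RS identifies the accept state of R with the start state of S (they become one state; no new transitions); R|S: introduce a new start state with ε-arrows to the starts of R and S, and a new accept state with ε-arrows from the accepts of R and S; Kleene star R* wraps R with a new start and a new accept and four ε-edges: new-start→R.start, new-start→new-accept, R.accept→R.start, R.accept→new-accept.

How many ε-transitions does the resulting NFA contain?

20

Building bottom-up:
Each of the 9 symbol leaves contributes 0 ε-transitions.
  p ∪ q → 4 ε-transitions
  r(p ∪ q) → 4 ε-transitions
  (r(p ∪ q))* → 8 ε-transitions
  r* → 4 ε-transitions
  r*s → 4 ε-transitions
  (r*s)* → 8 ε-transitions
  (r*s)*s → 8 ε-transitions
  ((r*s)*s)* → 12 ε-transitions
  (r(p ∪ q))*qq((r*s)*s)*r → 20 ε-transitions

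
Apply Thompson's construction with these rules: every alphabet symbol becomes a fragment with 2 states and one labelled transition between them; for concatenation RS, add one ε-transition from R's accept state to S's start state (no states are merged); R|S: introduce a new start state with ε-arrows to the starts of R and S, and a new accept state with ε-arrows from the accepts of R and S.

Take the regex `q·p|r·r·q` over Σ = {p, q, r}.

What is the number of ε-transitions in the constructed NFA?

Per subexpression:
Each of the 5 symbol leaves contributes 0 ε-transitions.
  q·p = 1 ε-transition
  r·r·q = 2 ε-transitions
  q·p|r·r·q = 7 ε-transitions

7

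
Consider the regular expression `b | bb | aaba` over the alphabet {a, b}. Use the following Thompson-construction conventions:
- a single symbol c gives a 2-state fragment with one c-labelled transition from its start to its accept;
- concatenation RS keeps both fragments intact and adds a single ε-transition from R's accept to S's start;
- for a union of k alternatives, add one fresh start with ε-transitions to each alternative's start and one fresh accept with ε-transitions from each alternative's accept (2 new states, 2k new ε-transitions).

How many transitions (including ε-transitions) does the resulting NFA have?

Recursing over subexpressions:
Each of the 7 symbol leaves contributes 1 transition (1 symbol, 0 ε).
  bb — 3 transitions (2 symbol, 1 ε)
  aaba — 7 transitions (4 symbol, 3 ε)
  b | bb | aaba — 17 transitions (7 symbol, 10 ε)

17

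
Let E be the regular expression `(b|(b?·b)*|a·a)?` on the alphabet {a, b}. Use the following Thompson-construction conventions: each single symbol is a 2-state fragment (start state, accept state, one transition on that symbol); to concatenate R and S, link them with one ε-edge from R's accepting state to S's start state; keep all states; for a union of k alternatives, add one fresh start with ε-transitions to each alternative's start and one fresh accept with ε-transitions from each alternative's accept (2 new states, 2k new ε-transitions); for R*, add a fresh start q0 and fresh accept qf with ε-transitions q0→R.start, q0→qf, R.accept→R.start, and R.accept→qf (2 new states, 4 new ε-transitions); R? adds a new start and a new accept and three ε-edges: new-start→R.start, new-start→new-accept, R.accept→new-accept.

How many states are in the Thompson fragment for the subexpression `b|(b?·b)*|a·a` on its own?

Fragment for `b|(b?·b)*|a·a`:
Each of the 5 symbol leaves contributes a 2-state fragment.
  b? — 4 states
  b?·b — 6 states
  (b?·b)* — 8 states
  a·a — 4 states
  b|(b?·b)*|a·a — 16 states

16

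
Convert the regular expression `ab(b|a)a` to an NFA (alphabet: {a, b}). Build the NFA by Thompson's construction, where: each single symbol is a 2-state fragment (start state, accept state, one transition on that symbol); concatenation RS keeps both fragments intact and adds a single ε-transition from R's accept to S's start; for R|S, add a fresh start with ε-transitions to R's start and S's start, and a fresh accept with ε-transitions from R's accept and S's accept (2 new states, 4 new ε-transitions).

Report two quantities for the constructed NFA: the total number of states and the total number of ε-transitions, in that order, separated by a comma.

Recursing over subexpressions:
Each of the 5 symbol leaves contributes 2 states and 0 ε-transitions.
  b|a → 6 states, 4 ε-transitions
  ab(b|a)a → 12 states, 7 ε-transitions

12, 7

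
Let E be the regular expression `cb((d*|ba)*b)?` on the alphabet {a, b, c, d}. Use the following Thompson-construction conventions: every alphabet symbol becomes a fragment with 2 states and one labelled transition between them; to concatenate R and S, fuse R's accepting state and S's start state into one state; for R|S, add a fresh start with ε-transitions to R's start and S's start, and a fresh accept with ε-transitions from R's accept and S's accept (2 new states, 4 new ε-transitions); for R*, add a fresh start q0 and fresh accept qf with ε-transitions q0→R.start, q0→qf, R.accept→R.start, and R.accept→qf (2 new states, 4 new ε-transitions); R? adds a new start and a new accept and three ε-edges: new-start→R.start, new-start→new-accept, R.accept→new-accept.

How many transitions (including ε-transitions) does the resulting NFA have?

21

Bottom-up over the parse tree:
Each of the 6 symbol leaves contributes 1 transition (1 symbol, 0 ε).
  d* → 5 transitions (1 symbol, 4 ε)
  ba → 2 transitions (2 symbol, 0 ε)
  d*|ba → 11 transitions (3 symbol, 8 ε)
  (d*|ba)* → 15 transitions (3 symbol, 12 ε)
  (d*|ba)*b → 16 transitions (4 symbol, 12 ε)
  ((d*|ba)*b)? → 19 transitions (4 symbol, 15 ε)
  cb((d*|ba)*b)? → 21 transitions (6 symbol, 15 ε)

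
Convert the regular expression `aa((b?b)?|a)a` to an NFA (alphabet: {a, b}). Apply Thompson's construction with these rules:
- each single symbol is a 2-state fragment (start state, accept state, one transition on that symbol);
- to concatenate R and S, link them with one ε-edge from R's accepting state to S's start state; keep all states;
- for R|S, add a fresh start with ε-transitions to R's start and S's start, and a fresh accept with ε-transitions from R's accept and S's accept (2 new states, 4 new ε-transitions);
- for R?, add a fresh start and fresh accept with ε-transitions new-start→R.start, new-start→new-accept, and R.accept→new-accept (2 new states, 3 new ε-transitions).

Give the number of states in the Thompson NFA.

18

Per subexpression:
Each of the 6 symbol leaves contributes a 2-state fragment.
  b? = 4 states
  b?b = 6 states
  (b?b)? = 8 states
  (b?b)?|a = 12 states
  aa((b?b)?|a)a = 18 states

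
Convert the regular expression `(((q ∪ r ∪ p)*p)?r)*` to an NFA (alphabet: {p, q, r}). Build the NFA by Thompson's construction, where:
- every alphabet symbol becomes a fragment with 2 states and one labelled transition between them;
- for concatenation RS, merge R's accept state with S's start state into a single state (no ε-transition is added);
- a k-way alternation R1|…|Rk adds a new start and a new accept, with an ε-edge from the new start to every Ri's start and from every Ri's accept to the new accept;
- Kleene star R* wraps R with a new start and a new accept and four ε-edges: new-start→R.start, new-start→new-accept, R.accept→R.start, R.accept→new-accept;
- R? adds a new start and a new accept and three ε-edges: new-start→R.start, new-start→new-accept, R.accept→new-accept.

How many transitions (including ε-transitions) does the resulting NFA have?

Recursing over subexpressions:
Each of the 5 symbol leaves contributes 1 transition (1 symbol, 0 ε).
  q ∪ r ∪ p — 9 transitions (3 symbol, 6 ε)
  (q ∪ r ∪ p)* — 13 transitions (3 symbol, 10 ε)
  (q ∪ r ∪ p)*p — 14 transitions (4 symbol, 10 ε)
  ((q ∪ r ∪ p)*p)? — 17 transitions (4 symbol, 13 ε)
  ((q ∪ r ∪ p)*p)?r — 18 transitions (5 symbol, 13 ε)
  (((q ∪ r ∪ p)*p)?r)* — 22 transitions (5 symbol, 17 ε)

22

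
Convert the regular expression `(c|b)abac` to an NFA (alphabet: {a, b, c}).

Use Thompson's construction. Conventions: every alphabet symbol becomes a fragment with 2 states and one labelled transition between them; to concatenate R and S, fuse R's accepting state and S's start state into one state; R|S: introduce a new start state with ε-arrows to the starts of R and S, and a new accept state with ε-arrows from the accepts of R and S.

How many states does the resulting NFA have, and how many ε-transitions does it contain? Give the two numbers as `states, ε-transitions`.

Bottom-up over the parse tree:
Each of the 6 symbol leaves contributes 2 states and 0 ε-transitions.
  c|b → 6 states, 4 ε-transitions
  (c|b)abac → 10 states, 4 ε-transitions

10, 4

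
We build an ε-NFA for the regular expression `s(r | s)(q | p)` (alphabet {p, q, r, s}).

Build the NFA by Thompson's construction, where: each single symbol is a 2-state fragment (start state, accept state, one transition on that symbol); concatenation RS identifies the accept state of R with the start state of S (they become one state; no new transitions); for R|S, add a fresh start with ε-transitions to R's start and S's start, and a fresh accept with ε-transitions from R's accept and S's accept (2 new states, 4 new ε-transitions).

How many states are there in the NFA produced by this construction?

12

Recursing over subexpressions:
Each of the 5 symbol leaves contributes a 2-state fragment.
  r | s → 6 states
  q | p → 6 states
  s(r | s)(q | p) → 12 states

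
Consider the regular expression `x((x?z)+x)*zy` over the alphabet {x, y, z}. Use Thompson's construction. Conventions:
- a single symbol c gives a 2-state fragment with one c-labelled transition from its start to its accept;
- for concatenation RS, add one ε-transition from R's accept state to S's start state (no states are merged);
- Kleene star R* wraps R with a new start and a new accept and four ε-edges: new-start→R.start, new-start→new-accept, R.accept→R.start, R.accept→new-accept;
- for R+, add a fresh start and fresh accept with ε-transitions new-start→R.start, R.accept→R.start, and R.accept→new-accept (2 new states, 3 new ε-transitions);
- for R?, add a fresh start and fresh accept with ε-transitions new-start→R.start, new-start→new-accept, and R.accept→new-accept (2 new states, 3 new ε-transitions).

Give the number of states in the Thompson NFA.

Building bottom-up:
Each of the 6 symbol leaves contributes a 2-state fragment.
  x? — 4 states
  x?z — 6 states
  (x?z)+ — 8 states
  (x?z)+x — 10 states
  ((x?z)+x)* — 12 states
  x((x?z)+x)*zy — 18 states

18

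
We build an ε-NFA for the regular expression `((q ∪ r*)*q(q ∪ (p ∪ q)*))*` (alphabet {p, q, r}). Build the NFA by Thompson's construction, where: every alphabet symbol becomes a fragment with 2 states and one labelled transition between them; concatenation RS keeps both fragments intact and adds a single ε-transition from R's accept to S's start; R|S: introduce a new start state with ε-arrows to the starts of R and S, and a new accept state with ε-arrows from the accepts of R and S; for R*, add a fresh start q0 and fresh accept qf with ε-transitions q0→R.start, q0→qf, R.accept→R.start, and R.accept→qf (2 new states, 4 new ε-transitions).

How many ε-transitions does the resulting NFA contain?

Bottom-up over the parse tree:
Each of the 6 symbol leaves contributes 0 ε-transitions.
  r* : 4 ε-transitions
  q ∪ r* : 8 ε-transitions
  (q ∪ r*)* : 12 ε-transitions
  p ∪ q : 4 ε-transitions
  (p ∪ q)* : 8 ε-transitions
  q ∪ (p ∪ q)* : 12 ε-transitions
  (q ∪ r*)*q(q ∪ (p ∪ q)*) : 26 ε-transitions
  ((q ∪ r*)*q(q ∪ (p ∪ q)*))* : 30 ε-transitions

30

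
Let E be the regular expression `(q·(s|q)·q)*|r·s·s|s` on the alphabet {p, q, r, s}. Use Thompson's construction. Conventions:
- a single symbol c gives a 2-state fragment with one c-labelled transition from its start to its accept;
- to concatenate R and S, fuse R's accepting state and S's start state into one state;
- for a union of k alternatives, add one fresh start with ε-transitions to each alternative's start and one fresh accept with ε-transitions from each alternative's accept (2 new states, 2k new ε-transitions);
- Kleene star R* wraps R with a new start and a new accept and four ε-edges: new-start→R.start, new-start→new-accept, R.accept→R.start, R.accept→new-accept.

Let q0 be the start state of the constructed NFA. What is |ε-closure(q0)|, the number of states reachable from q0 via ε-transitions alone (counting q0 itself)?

7

Let C(F) = |ε-closure(F.start)| within fragment F, and note whether F accepts ε. Symbol fragments have C = 1 and do not accept ε. Then:
  s|q → C = 1 + 1 + 1 = 3 (the new accept is not ε-reachable since no branch accepts ε)
  q·(s|q)·q → same as the first factor's closure: C = 1
  (q·(s|q)·q)* → the star's fresh start ε-reaches both the body's start and the fresh accept: C = 2 + 1 = 3
  r·s·s → same as the first factor's closure: C = 1
  (q·(s|q)·q)*|r·s·s|s → new start ε-reaches every alternative's start; at least one alternative accepts ε, so the union's new accept is reached too: C = 1 + 3 + 1 + 1 + 1 = 7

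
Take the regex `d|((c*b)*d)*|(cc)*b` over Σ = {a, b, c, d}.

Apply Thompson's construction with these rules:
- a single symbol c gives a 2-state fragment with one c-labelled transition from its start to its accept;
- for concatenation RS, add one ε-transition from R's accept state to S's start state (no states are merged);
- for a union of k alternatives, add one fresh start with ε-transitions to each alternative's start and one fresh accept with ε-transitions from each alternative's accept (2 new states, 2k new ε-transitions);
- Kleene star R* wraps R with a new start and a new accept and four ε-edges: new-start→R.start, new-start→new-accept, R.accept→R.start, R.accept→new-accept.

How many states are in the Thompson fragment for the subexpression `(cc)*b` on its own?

8

Fragment for `(cc)*b`:
Each of the 3 symbol leaves contributes a 2-state fragment.
  cc → 4 states
  (cc)* → 6 states
  (cc)*b → 8 states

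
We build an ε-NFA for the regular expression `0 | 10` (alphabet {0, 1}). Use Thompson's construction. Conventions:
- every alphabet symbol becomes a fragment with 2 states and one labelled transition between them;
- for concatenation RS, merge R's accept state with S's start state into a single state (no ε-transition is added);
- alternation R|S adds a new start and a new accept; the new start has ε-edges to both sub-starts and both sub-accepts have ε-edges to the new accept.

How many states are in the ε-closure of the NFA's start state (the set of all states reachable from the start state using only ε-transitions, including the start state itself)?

Let C(F) = |ε-closure(F.start)| within fragment F, and note whether F accepts ε. Symbol fragments have C = 1 and do not accept ε. Then:
  10 : same as the first factor's closure: |closure| = 1
  0 | 10 : |closure| = 1 + 1 + 1 = 3 (the new accept is not ε-reachable since no branch accepts ε)

3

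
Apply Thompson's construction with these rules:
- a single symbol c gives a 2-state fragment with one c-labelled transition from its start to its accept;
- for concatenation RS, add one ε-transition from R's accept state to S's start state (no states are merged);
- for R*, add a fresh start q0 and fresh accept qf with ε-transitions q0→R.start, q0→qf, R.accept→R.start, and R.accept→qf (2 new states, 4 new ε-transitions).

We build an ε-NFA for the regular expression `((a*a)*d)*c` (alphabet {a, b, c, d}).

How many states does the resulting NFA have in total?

14

By structural recursion:
Each of the 4 symbol leaves contributes a 2-state fragment.
  a* → 4 states
  a*a → 6 states
  (a*a)* → 8 states
  (a*a)*d → 10 states
  ((a*a)*d)* → 12 states
  ((a*a)*d)*c → 14 states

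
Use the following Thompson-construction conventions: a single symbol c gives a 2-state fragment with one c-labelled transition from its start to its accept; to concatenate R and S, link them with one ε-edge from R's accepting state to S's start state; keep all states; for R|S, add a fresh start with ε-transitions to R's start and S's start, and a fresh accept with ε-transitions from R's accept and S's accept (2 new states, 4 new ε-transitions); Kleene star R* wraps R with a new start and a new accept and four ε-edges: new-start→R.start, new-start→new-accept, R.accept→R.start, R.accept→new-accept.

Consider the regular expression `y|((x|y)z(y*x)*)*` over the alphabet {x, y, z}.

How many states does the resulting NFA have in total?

22

Building bottom-up:
Each of the 6 symbol leaves contributes a 2-state fragment.
  x|y — 6 states
  y* — 4 states
  y*x — 6 states
  (y*x)* — 8 states
  (x|y)z(y*x)* — 16 states
  ((x|y)z(y*x)*)* — 18 states
  y|((x|y)z(y*x)*)* — 22 states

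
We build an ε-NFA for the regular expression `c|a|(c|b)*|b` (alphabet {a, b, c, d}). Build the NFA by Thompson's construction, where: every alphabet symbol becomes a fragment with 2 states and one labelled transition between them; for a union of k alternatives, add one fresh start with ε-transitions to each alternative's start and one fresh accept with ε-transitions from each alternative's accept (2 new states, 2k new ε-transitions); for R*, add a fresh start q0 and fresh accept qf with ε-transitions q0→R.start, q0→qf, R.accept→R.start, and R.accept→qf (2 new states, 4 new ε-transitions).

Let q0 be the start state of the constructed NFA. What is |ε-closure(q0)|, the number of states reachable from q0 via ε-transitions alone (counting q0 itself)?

10

Let C(F) = |ε-closure(F.start)| within fragment F, and note whether F accepts ε. Symbol fragments have C = 1 and do not accept ε. Then:
  c|b : |ε-closure| = 1 + 1 + 1 = 3 (the new accept is not ε-reachable since no branch accepts ε)
  (c|b)* : the star's fresh start ε-reaches both the body's start and the fresh accept: |ε-closure| = 2 + 3 = 5
  c|a|(c|b)*|b : new start ε-reaches every alternative's start; at least one alternative accepts ε, so the union's new accept is reached too: |ε-closure| = 1 + 1 + 1 + 5 + 1 + 1 = 10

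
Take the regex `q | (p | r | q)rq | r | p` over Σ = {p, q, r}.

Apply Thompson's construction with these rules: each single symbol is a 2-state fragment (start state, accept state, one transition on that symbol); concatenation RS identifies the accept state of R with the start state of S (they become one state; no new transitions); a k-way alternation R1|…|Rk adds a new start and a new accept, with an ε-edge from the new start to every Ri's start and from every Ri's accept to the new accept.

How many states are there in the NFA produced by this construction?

18

By structural recursion:
Each of the 8 symbol leaves contributes a 2-state fragment.
  p | r | q → 8 states
  (p | r | q)rq → 10 states
  q | (p | r | q)rq | r | p → 18 states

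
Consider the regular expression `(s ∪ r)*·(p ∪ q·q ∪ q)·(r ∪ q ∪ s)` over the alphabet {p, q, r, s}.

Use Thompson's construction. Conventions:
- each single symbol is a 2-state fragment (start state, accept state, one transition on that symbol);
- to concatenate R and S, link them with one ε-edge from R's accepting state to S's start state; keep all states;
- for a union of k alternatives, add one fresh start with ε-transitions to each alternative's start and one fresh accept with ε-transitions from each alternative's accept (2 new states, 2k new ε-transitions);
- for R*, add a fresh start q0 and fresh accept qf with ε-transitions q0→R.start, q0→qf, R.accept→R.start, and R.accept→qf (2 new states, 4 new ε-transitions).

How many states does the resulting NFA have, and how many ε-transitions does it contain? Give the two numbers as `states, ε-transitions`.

Bottom-up over the parse tree:
Each of the 9 symbol leaves contributes 2 states and 0 ε-transitions.
  s ∪ r → 6 states, 4 ε-transitions
  (s ∪ r)* → 8 states, 8 ε-transitions
  q·q → 4 states, 1 ε-transition
  p ∪ q·q ∪ q → 10 states, 7 ε-transitions
  r ∪ q ∪ s → 8 states, 6 ε-transitions
  (s ∪ r)*·(p ∪ q·q ∪ q)·(r ∪ q ∪ s) → 26 states, 23 ε-transitions

26, 23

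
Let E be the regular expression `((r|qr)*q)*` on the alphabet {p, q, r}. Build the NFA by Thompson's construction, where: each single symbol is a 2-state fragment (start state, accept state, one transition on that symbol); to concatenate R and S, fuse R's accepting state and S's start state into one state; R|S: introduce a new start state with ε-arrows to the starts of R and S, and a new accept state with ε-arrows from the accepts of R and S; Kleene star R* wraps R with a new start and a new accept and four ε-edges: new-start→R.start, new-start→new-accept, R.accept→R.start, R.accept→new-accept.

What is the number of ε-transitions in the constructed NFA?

12

By structural recursion:
Each of the 4 symbol leaves contributes 0 ε-transitions.
  qr — 0 ε-transitions
  r|qr — 4 ε-transitions
  (r|qr)* — 8 ε-transitions
  (r|qr)*q — 8 ε-transitions
  ((r|qr)*q)* — 12 ε-transitions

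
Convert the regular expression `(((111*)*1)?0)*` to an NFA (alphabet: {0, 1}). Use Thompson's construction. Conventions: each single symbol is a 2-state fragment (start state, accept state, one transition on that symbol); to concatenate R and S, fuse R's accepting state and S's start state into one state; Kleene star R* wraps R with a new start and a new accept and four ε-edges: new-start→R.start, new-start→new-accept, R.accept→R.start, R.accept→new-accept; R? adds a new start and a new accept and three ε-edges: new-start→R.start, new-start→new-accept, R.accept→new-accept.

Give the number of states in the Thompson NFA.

Per subexpression:
Each of the 5 symbol leaves contributes a 2-state fragment.
  1* — 4 states
  111* — 6 states
  (111*)* — 8 states
  (111*)*1 — 9 states
  ((111*)*1)? — 11 states
  ((111*)*1)?0 — 12 states
  (((111*)*1)?0)* — 14 states

14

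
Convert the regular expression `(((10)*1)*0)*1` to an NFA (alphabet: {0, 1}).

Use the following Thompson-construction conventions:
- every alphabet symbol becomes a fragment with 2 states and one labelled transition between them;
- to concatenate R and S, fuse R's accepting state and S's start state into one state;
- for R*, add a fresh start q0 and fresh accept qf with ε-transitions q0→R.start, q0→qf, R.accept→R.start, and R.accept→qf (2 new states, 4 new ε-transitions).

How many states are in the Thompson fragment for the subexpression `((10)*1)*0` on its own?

9

Fragment for `((10)*1)*0`:
Each of the 4 symbol leaves contributes a 2-state fragment.
  10 : 3 states
  (10)* : 5 states
  (10)*1 : 6 states
  ((10)*1)* : 8 states
  ((10)*1)*0 : 9 states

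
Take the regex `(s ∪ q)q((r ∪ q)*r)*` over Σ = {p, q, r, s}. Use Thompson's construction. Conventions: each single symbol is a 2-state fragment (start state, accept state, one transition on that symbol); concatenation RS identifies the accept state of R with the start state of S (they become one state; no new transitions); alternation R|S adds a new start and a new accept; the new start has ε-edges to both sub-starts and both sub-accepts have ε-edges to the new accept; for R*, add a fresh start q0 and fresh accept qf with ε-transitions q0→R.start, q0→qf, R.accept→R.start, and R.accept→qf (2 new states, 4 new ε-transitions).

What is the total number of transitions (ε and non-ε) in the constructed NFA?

22

Per subexpression:
Each of the 6 symbol leaves contributes 1 transition (1 symbol, 0 ε).
  s ∪ q = 6 transitions (2 symbol, 4 ε)
  r ∪ q = 6 transitions (2 symbol, 4 ε)
  (r ∪ q)* = 10 transitions (2 symbol, 8 ε)
  (r ∪ q)*r = 11 transitions (3 symbol, 8 ε)
  ((r ∪ q)*r)* = 15 transitions (3 symbol, 12 ε)
  (s ∪ q)q((r ∪ q)*r)* = 22 transitions (6 symbol, 16 ε)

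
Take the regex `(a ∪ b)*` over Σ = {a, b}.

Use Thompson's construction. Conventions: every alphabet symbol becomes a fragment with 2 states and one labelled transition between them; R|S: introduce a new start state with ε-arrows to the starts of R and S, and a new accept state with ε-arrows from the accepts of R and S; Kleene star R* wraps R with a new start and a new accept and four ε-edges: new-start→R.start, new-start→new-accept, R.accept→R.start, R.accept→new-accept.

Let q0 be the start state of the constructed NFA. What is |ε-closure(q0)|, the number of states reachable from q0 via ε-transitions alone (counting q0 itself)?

5

Work bottom-up. For each fragment F, track |ε-closure(F.start)| and whether F's accept lies in that closure (i.e. whether F accepts ε). A single-symbol fragment has closure size 1 and does not accept ε.
  a ∪ b — new start ε-reaches every alternative's start; none of them accept ε, so the new accept is not reached: |ε-closure| = 1 + 1 + 1 = 3
  (a ∪ b)* — the star's fresh start ε-reaches both the body's start and the fresh accept: |ε-closure| = 2 + 3 = 5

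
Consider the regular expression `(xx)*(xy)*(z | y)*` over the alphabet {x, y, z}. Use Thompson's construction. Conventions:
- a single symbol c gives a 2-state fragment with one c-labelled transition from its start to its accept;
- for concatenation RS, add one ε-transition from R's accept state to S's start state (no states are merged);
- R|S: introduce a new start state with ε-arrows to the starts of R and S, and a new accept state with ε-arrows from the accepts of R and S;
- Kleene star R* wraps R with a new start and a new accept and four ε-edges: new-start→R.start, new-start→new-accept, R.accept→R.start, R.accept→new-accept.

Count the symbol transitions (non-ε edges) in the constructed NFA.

6

Bottom-up over the parse tree:
Each of the 6 symbol leaves contributes exactly 1 symbol transition.
  xx — 2 symbol transitions
  (xx)* — 2 symbol transitions
  xy — 2 symbol transitions
  (xy)* — 2 symbol transitions
  z | y — 2 symbol transitions
  (z | y)* — 2 symbol transitions
  (xx)*(xy)*(z | y)* — 6 symbol transitions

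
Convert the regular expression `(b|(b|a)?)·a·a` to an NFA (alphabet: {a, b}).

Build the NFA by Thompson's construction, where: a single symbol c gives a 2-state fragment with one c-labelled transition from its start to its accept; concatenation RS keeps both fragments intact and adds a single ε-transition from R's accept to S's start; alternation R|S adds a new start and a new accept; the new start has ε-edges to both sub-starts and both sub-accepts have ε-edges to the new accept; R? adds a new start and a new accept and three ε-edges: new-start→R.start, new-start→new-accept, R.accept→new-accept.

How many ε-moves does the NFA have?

13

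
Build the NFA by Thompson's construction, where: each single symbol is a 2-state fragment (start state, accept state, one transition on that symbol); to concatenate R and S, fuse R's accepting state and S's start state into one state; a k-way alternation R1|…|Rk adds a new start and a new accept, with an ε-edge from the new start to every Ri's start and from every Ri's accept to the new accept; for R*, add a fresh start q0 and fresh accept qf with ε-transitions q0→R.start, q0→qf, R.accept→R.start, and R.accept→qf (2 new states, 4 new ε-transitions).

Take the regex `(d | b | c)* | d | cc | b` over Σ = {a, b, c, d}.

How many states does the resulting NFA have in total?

Recursing over subexpressions:
Each of the 7 symbol leaves contributes a 2-state fragment.
  d | b | c = 8 states
  (d | b | c)* = 10 states
  cc = 3 states
  (d | b | c)* | d | cc | b = 19 states

19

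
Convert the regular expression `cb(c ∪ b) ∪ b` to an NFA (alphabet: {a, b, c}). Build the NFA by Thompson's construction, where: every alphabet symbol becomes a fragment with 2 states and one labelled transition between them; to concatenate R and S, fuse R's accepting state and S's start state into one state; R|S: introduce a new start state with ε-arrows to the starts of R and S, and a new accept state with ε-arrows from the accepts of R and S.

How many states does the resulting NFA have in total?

Bottom-up over the parse tree:
Each of the 5 symbol leaves contributes a 2-state fragment.
  c ∪ b — 6 states
  cb(c ∪ b) — 8 states
  cb(c ∪ b) ∪ b — 12 states

12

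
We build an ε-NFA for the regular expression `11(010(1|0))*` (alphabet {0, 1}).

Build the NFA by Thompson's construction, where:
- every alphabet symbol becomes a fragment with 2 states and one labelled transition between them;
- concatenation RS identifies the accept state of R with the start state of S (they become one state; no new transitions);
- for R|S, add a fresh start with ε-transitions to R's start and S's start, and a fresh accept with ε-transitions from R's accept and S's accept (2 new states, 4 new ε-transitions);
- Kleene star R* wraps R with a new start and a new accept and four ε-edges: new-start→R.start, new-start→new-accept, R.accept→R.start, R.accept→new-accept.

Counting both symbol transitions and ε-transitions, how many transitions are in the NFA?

Bottom-up over the parse tree:
Each of the 7 symbol leaves contributes 1 transition (1 symbol, 0 ε).
  1|0 = 6 transitions (2 symbol, 4 ε)
  010(1|0) = 9 transitions (5 symbol, 4 ε)
  (010(1|0))* = 13 transitions (5 symbol, 8 ε)
  11(010(1|0))* = 15 transitions (7 symbol, 8 ε)

15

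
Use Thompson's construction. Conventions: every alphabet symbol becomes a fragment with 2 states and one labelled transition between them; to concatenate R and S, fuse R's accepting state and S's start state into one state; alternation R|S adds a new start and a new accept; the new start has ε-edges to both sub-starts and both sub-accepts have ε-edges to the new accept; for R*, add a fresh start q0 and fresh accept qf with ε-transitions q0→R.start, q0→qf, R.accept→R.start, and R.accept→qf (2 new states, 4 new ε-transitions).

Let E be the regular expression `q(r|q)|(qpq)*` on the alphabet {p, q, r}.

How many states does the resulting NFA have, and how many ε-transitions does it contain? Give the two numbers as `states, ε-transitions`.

15, 12

Recursing over subexpressions:
Each of the 6 symbol leaves contributes 2 states and 0 ε-transitions.
  r|q : 6 states, 4 ε-transitions
  q(r|q) : 7 states, 4 ε-transitions
  qpq : 4 states, 0 ε-transitions
  (qpq)* : 6 states, 4 ε-transitions
  q(r|q)|(qpq)* : 15 states, 12 ε-transitions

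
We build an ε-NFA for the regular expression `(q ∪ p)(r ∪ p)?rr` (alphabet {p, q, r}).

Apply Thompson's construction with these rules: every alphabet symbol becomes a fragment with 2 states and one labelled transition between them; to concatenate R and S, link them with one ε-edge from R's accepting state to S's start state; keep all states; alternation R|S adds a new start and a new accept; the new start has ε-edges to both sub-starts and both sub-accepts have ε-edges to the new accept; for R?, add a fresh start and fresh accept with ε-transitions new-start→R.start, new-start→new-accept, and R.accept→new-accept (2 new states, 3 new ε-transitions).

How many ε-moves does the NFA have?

14

Per subexpression:
Each of the 6 symbol leaves contributes 0 ε-transitions.
  q ∪ p → 4 ε-transitions
  r ∪ p → 4 ε-transitions
  (r ∪ p)? → 7 ε-transitions
  (q ∪ p)(r ∪ p)?rr → 14 ε-transitions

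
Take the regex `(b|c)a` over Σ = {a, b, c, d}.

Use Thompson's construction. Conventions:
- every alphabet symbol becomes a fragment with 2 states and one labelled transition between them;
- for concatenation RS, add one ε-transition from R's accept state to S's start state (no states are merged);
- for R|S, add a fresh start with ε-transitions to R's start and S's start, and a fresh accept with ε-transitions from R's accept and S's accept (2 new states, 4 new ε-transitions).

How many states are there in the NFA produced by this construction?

8

Per subexpression:
Each of the 3 symbol leaves contributes a 2-state fragment.
  b|c — 6 states
  (b|c)a — 8 states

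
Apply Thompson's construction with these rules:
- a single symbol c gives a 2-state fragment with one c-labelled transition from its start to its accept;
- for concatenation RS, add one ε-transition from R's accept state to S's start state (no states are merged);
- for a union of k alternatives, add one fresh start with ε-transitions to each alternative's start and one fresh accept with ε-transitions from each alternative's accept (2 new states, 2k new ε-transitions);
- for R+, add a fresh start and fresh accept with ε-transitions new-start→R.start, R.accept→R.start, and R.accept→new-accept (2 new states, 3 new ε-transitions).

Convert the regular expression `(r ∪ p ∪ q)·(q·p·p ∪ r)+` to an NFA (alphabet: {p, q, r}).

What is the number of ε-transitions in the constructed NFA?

By structural recursion:
Each of the 7 symbol leaves contributes 0 ε-transitions.
  r ∪ p ∪ q = 6 ε-transitions
  q·p·p = 2 ε-transitions
  q·p·p ∪ r = 6 ε-transitions
  (q·p·p ∪ r)+ = 9 ε-transitions
  (r ∪ p ∪ q)·(q·p·p ∪ r)+ = 16 ε-transitions

16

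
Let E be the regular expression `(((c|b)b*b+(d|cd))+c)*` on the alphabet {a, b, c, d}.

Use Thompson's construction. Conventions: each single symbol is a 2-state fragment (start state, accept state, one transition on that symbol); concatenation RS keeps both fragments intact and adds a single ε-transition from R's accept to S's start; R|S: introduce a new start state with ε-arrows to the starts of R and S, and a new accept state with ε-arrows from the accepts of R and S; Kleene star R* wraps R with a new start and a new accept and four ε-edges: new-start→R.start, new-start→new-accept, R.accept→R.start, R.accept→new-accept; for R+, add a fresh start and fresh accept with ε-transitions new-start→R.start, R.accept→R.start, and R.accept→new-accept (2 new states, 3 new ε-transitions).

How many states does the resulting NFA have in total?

28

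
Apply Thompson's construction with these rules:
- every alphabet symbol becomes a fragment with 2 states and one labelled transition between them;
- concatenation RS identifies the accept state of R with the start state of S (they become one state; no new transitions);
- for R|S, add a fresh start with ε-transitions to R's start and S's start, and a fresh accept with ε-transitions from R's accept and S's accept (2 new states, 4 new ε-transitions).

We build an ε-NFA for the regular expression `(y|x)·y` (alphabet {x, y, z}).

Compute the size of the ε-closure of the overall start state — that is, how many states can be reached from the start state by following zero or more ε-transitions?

3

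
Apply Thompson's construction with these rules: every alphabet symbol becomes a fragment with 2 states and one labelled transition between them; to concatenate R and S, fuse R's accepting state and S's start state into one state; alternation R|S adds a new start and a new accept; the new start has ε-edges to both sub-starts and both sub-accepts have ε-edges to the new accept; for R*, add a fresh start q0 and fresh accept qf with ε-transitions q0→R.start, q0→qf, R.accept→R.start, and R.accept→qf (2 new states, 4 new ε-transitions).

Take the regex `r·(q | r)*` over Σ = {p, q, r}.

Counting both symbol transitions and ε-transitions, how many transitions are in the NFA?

Per subexpression:
Each of the 3 symbol leaves contributes 1 transition (1 symbol, 0 ε).
  q | r : 6 transitions (2 symbol, 4 ε)
  (q | r)* : 10 transitions (2 symbol, 8 ε)
  r·(q | r)* : 11 transitions (3 symbol, 8 ε)

11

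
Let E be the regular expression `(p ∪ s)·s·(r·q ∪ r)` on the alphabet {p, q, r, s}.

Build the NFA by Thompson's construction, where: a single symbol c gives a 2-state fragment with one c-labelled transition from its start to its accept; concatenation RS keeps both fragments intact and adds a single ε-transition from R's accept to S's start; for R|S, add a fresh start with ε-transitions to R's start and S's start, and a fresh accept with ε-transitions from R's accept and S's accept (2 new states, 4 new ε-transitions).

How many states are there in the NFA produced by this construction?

16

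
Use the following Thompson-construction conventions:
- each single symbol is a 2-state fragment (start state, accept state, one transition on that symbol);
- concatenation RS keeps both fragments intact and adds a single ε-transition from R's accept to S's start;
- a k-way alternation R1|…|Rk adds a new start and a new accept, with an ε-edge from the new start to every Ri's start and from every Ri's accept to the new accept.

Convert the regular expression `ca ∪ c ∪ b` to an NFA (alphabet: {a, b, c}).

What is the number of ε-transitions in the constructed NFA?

Per subexpression:
Each of the 4 symbol leaves contributes 0 ε-transitions.
  ca : 1 ε-transition
  ca ∪ c ∪ b : 7 ε-transitions

7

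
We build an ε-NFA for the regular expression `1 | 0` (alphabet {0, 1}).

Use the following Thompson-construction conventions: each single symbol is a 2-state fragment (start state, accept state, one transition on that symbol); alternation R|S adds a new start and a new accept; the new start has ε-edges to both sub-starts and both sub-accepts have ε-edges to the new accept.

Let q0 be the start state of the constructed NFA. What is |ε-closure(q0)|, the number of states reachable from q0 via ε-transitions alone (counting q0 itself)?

3

Compute the ε-closure size of each fragment's start state recursively; a symbol fragment's start has no outgoing ε-edge, so its closure is just itself (size 1).
  1 | 0 : |closure| = 1 + 1 + 1 = 3 (the new accept is not ε-reachable since no branch accepts ε)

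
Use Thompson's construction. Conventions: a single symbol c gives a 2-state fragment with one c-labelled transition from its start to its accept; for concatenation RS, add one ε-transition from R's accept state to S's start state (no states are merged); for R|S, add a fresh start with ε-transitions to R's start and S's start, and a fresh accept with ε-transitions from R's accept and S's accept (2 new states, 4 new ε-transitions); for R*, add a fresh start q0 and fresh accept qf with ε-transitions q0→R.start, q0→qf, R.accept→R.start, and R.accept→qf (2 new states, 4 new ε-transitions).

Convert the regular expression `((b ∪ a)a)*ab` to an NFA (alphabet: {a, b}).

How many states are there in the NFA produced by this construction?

Building bottom-up:
Each of the 5 symbol leaves contributes a 2-state fragment.
  b ∪ a : 6 states
  (b ∪ a)a : 8 states
  ((b ∪ a)a)* : 10 states
  ((b ∪ a)a)*ab : 14 states

14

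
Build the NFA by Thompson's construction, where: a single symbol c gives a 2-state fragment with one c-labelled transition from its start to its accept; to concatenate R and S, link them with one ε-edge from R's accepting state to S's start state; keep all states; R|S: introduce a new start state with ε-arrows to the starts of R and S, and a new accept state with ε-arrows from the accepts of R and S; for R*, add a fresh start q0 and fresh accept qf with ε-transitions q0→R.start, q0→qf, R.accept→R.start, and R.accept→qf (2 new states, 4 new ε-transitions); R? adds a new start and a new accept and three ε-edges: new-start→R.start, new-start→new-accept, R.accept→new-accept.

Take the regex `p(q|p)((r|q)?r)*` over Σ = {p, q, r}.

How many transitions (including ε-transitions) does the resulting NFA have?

Recursing over subexpressions:
Each of the 6 symbol leaves contributes 1 transition (1 symbol, 0 ε).
  q|p — 6 transitions (2 symbol, 4 ε)
  r|q — 6 transitions (2 symbol, 4 ε)
  (r|q)? — 9 transitions (2 symbol, 7 ε)
  (r|q)?r — 11 transitions (3 symbol, 8 ε)
  ((r|q)?r)* — 15 transitions (3 symbol, 12 ε)
  p(q|p)((r|q)?r)* — 24 transitions (6 symbol, 18 ε)

24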